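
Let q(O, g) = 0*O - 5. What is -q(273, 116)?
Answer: 5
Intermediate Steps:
q(O, g) = -5 (q(O, g) = 0 - 5 = -5)
-q(273, 116) = -1*(-5) = 5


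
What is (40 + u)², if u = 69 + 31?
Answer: 19600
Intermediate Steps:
u = 100
(40 + u)² = (40 + 100)² = 140² = 19600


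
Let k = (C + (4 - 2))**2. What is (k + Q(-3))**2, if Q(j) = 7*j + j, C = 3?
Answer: 1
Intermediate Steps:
k = 25 (k = (3 + (4 - 2))**2 = (3 + 2)**2 = 5**2 = 25)
Q(j) = 8*j
(k + Q(-3))**2 = (25 + 8*(-3))**2 = (25 - 24)**2 = 1**2 = 1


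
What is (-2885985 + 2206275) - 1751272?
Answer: -2430982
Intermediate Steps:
(-2885985 + 2206275) - 1751272 = -679710 - 1751272 = -2430982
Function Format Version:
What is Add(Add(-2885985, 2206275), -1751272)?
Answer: -2430982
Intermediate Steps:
Add(Add(-2885985, 2206275), -1751272) = Add(-679710, -1751272) = -2430982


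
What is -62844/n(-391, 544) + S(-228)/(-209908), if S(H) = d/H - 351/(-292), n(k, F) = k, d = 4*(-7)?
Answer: 219558624188747/1366040122032 ≈ 160.73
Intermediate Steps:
d = -28
S(H) = 351/292 - 28/H (S(H) = -28/H - 351/(-292) = -28/H - 351*(-1/292) = -28/H + 351/292 = 351/292 - 28/H)
-62844/n(-391, 544) + S(-228)/(-209908) = -62844/(-391) + (351/292 - 28/(-228))/(-209908) = -62844*(-1/391) + (351/292 - 28*(-1/228))*(-1/209908) = 62844/391 + (351/292 + 7/57)*(-1/209908) = 62844/391 + (22051/16644)*(-1/209908) = 62844/391 - 22051/3493708752 = 219558624188747/1366040122032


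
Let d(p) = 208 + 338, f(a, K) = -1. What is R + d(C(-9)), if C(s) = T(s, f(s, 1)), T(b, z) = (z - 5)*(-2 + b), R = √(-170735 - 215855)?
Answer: 546 + I*√386590 ≈ 546.0 + 621.76*I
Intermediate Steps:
R = I*√386590 (R = √(-386590) = I*√386590 ≈ 621.76*I)
T(b, z) = (-5 + z)*(-2 + b)
C(s) = 12 - 6*s (C(s) = 10 - 5*s - 2*(-1) + s*(-1) = 10 - 5*s + 2 - s = 12 - 6*s)
d(p) = 546
R + d(C(-9)) = I*√386590 + 546 = 546 + I*√386590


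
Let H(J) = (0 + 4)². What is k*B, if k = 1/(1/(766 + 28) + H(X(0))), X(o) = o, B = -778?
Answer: -617732/12705 ≈ -48.621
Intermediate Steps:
H(J) = 16 (H(J) = 4² = 16)
k = 794/12705 (k = 1/(1/(766 + 28) + 16) = 1/(1/794 + 16) = 1/(12705/794) = 794/12705 ≈ 0.062495)
k*B = (794/12705)*(-778) = -617732/12705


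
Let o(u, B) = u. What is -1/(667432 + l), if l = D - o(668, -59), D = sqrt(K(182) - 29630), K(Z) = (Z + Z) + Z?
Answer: I/(2*(sqrt(7271) - 333382*I)) ≈ -1.4998e-6 + 3.836e-10*I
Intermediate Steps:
K(Z) = 3*Z (K(Z) = 2*Z + Z = 3*Z)
D = 2*I*sqrt(7271) (D = sqrt(3*182 - 29630) = sqrt(546 - 29630) = sqrt(-29084) = 2*I*sqrt(7271) ≈ 170.54*I)
l = -668 + 2*I*sqrt(7271) (l = 2*I*sqrt(7271) - 1*668 = 2*I*sqrt(7271) - 668 = -668 + 2*I*sqrt(7271) ≈ -668.0 + 170.54*I)
-1/(667432 + l) = -1/(667432 + (-668 + 2*I*sqrt(7271))) = -1/(666764 + 2*I*sqrt(7271))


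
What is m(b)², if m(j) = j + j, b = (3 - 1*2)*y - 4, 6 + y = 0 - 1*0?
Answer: 400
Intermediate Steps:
y = -6 (y = -6 + (0 - 1*0) = -6 + (0 + 0) = -6 + 0 = -6)
b = -10 (b = (3 - 1*2)*(-6) - 4 = (3 - 2)*(-6) - 4 = 1*(-6) - 4 = -6 - 4 = -10)
m(j) = 2*j
m(b)² = (2*(-10))² = (-20)² = 400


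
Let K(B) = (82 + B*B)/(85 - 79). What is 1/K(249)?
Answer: 6/62083 ≈ 9.6645e-5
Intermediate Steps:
K(B) = 41/3 + B²/6 (K(B) = (82 + B²)/6 = (82 + B²)*(⅙) = 41/3 + B²/6)
1/K(249) = 1/(41/3 + (⅙)*249²) = 1/(41/3 + (⅙)*62001) = 1/(41/3 + 20667/2) = 1/(62083/6) = 6/62083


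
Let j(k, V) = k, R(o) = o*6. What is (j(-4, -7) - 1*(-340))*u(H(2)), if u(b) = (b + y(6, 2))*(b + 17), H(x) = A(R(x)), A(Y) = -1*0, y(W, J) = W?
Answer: 34272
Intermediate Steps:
R(o) = 6*o
A(Y) = 0
H(x) = 0
u(b) = (6 + b)*(17 + b) (u(b) = (b + 6)*(b + 17) = (6 + b)*(17 + b))
(j(-4, -7) - 1*(-340))*u(H(2)) = (-4 - 1*(-340))*(102 + 0² + 23*0) = (-4 + 340)*(102 + 0 + 0) = 336*102 = 34272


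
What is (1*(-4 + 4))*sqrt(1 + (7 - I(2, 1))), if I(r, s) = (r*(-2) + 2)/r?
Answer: 0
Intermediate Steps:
I(r, s) = (2 - 2*r)/r (I(r, s) = (-2*r + 2)/r = (2 - 2*r)/r)
(1*(-4 + 4))*sqrt(1 + (7 - I(2, 1))) = (1*(-4 + 4))*sqrt(1 + (7 - (-2 + 2/2))) = (1*0)*sqrt(1 + (7 - (-2 + 2*(1/2)))) = 0*sqrt(1 + (7 - (-2 + 1))) = 0*sqrt(1 + (7 - 1*(-1))) = 0*sqrt(1 + (7 + 1)) = 0*sqrt(1 + 8) = 0*sqrt(9) = 0*3 = 0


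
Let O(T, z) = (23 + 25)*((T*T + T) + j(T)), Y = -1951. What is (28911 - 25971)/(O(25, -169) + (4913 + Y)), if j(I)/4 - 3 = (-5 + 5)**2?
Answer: 1470/17369 ≈ 0.084634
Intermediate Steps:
j(I) = 12 (j(I) = 12 + 4*(-5 + 5)**2 = 12 + 4*0**2 = 12 + 4*0 = 12 + 0 = 12)
O(T, z) = 576 + 48*T + 48*T**2 (O(T, z) = (23 + 25)*((T*T + T) + 12) = 48*((T**2 + T) + 12) = 48*((T + T**2) + 12) = 48*(12 + T + T**2) = 576 + 48*T + 48*T**2)
(28911 - 25971)/(O(25, -169) + (4913 + Y)) = (28911 - 25971)/((576 + 48*25 + 48*25**2) + (4913 - 1951)) = 2940/((576 + 1200 + 48*625) + 2962) = 2940/((576 + 1200 + 30000) + 2962) = 2940/(31776 + 2962) = 2940/34738 = 2940*(1/34738) = 1470/17369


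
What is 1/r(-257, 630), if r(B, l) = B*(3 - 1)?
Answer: -1/514 ≈ -0.0019455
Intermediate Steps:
r(B, l) = 2*B (r(B, l) = B*2 = 2*B)
1/r(-257, 630) = 1/(2*(-257)) = 1/(-514) = -1/514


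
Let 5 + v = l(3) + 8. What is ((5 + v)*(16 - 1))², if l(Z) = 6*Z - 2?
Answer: 129600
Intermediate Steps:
l(Z) = -2 + 6*Z
v = 19 (v = -5 + ((-2 + 6*3) + 8) = -5 + ((-2 + 18) + 8) = -5 + (16 + 8) = -5 + 24 = 19)
((5 + v)*(16 - 1))² = ((5 + 19)*(16 - 1))² = (24*15)² = 360² = 129600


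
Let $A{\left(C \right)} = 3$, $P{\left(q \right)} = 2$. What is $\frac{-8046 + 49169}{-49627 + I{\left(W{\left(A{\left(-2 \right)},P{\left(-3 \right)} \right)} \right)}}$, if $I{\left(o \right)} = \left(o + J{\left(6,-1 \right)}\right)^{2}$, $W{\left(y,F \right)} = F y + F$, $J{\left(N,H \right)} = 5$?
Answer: $- \frac{41123}{49458} \approx -0.83147$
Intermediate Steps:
$W{\left(y,F \right)} = F + F y$
$I{\left(o \right)} = \left(5 + o\right)^{2}$ ($I{\left(o \right)} = \left(o + 5\right)^{2} = \left(5 + o\right)^{2}$)
$\frac{-8046 + 49169}{-49627 + I{\left(W{\left(A{\left(-2 \right)},P{\left(-3 \right)} \right)} \right)}} = \frac{-8046 + 49169}{-49627 + \left(5 + 2 \left(1 + 3\right)\right)^{2}} = \frac{41123}{-49627 + \left(5 + 2 \cdot 4\right)^{2}} = \frac{41123}{-49627 + \left(5 + 8\right)^{2}} = \frac{41123}{-49627 + 13^{2}} = \frac{41123}{-49627 + 169} = \frac{41123}{-49458} = 41123 \left(- \frac{1}{49458}\right) = - \frac{41123}{49458}$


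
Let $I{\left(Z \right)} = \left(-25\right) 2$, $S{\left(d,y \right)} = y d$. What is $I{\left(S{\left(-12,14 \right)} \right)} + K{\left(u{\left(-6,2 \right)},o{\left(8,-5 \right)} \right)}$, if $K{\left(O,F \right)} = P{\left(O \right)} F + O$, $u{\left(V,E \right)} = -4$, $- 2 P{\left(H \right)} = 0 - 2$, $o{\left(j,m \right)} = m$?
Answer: $-59$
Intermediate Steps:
$P{\left(H \right)} = 1$ ($P{\left(H \right)} = - \frac{0 - 2}{2} = \left(- \frac{1}{2}\right) \left(-2\right) = 1$)
$S{\left(d,y \right)} = d y$
$K{\left(O,F \right)} = F + O$ ($K{\left(O,F \right)} = 1 F + O = F + O$)
$I{\left(Z \right)} = -50$
$I{\left(S{\left(-12,14 \right)} \right)} + K{\left(u{\left(-6,2 \right)},o{\left(8,-5 \right)} \right)} = -50 - 9 = -59$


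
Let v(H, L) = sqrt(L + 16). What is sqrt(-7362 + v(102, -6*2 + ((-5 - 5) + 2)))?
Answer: sqrt(-7362 + 2*I) ≈ 0.012 + 85.802*I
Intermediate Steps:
v(H, L) = sqrt(16 + L)
sqrt(-7362 + v(102, -6*2 + ((-5 - 5) + 2))) = sqrt(-7362 + sqrt(16 + (-6*2 + ((-5 - 5) + 2)))) = sqrt(-7362 + sqrt(16 + (-12 + (-10 + 2)))) = sqrt(-7362 + sqrt(16 + (-12 - 8))) = sqrt(-7362 + sqrt(16 - 20)) = sqrt(-7362 + sqrt(-4)) = sqrt(-7362 + 2*I)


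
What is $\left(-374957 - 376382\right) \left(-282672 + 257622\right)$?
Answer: $18821041950$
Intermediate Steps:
$\left(-374957 - 376382\right) \left(-282672 + 257622\right) = \left(-751339\right) \left(-25050\right) = 18821041950$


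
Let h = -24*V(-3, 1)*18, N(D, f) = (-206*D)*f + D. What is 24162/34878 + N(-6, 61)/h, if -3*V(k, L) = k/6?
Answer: -72992021/69756 ≈ -1046.4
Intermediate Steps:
V(k, L) = -k/18 (V(k, L) = -k/(3*6) = -k/18)
N(D, f) = D - 206*D*f (N(D, f) = -206*D*f + D = D - 206*D*f)
h = -72 (h = -(-4)*(-3)/3*18 = -24*⅙*18 = -4*18 = -72)
24162/34878 + N(-6, 61)/h = 24162/34878 - 6*(1 - 206*61)/(-72) = 24162*(1/34878) - 6*(1 - 12566)*(-1/72) = 4027/5813 - 6*(-12565)*(-1/72) = 4027/5813 + 75390*(-1/72) = 4027/5813 - 12565/12 = -72992021/69756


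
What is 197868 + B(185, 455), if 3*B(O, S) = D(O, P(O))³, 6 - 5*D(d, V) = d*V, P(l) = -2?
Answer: 127357876/375 ≈ 3.3962e+5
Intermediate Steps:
D(d, V) = 6/5 - V*d/5 (D(d, V) = 6/5 - d*V/5 = 6/5 - V*d/5)
B(O, S) = (6/5 + 2*O/5)³/3 (B(O, S) = (6/5 - ⅕*(-2)*O)³/3 = (6/5 + 2*O/5)³/3)
197868 + B(185, 455) = 197868 + 8*(3 + 185)³/375 = 197868 + (8/375)*188³ = 197868 + (8/375)*6644672 = 197868 + 53157376/375 = 127357876/375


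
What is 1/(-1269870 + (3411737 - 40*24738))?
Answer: 1/1152347 ≈ 8.6779e-7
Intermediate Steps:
1/(-1269870 + (3411737 - 40*24738)) = 1/(-1269870 + (3411737 - 1*989520)) = 1/(-1269870 + (3411737 - 989520)) = 1/(-1269870 + 2422217) = 1/1152347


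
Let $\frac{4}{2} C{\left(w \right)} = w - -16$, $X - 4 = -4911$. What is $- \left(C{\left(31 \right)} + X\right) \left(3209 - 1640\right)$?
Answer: $\frac{15324423}{2} \approx 7.6622 \cdot 10^{6}$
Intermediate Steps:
$X = -4907$ ($X = 4 - 4911 = -4907$)
$C{\left(w \right)} = 8 + \frac{w}{2}$ ($C{\left(w \right)} = \frac{w - -16}{2} = \frac{w + 16}{2} = \frac{16 + w}{2} = 8 + \frac{w}{2}$)
$- \left(C{\left(31 \right)} + X\right) \left(3209 - 1640\right) = - \left(\left(8 + \frac{1}{2} \cdot 31\right) - 4907\right) \left(3209 - 1640\right) = - \left(\left(8 + \frac{31}{2}\right) - 4907\right) 1569 = - \left(\frac{47}{2} - 4907\right) 1569 = - \frac{\left(-9767\right) 1569}{2} = \left(-1\right) \left(- \frac{15324423}{2}\right) = \frac{15324423}{2}$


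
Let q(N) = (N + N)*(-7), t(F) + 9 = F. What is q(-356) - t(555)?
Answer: 4438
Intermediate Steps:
t(F) = -9 + F
q(N) = -14*N (q(N) = (2*N)*(-7) = -14*N)
q(-356) - t(555) = -14*(-356) - (-9 + 555) = 4984 - 1*546 = 4984 - 546 = 4438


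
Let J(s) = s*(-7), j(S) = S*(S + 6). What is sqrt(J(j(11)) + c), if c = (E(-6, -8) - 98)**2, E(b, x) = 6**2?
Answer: 13*sqrt(15) ≈ 50.349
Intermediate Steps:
j(S) = S*(6 + S)
E(b, x) = 36
J(s) = -7*s
c = 3844 (c = (36 - 98)**2 = (-62)**2 = 3844)
sqrt(J(j(11)) + c) = sqrt(-77*(6 + 11) + 3844) = sqrt(-77*17 + 3844) = sqrt(-7*187 + 3844) = sqrt(-1309 + 3844) = sqrt(2535) = 13*sqrt(15)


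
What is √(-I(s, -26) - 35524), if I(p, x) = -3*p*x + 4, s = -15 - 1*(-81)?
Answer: 2*I*√10169 ≈ 201.68*I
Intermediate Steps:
s = 66 (s = -15 + 81 = 66)
I(p, x) = 4 - 3*p*x (I(p, x) = -3*p*x + 4 = 4 - 3*p*x)
√(-I(s, -26) - 35524) = √(-(4 - 3*66*(-26)) - 35524) = √(-(4 + 5148) - 35524) = √(-1*5152 - 35524) = √(-5152 - 35524) = √(-40676) = 2*I*√10169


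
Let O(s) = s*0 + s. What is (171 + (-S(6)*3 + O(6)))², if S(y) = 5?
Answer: 26244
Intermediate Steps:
O(s) = s (O(s) = 0 + s = s)
(171 + (-S(6)*3 + O(6)))² = (171 + (-1*5*3 + 6))² = (171 + (-5*3 + 6))² = (171 + (-15 + 6))² = (171 - 9)² = 162² = 26244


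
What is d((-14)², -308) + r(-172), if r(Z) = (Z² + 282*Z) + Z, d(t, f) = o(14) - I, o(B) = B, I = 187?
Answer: -19265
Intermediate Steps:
d(t, f) = -173 (d(t, f) = 14 - 1*187 = 14 - 187 = -173)
r(Z) = Z² + 283*Z
d((-14)², -308) + r(-172) = -173 - 172*(283 - 172) = -173 - 172*111 = -173 - 19092 = -19265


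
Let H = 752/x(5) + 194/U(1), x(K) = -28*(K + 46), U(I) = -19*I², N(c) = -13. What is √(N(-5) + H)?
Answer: I*√1092124047/6783 ≈ 4.8721*I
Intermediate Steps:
x(K) = -1288 - 28*K (x(K) = -28*(46 + K) = -1288 - 28*K)
H = -72830/6783 (H = 752/(-1288 - 28*5) + 194/((-19*1²)) = 752/(-1288 - 140) + 194/((-19*1)) = 752/(-1428) + 194/(-19) = 752*(-1/1428) + 194*(-1/19) = -188/357 - 194/19 = -72830/6783 ≈ -10.737)
√(N(-5) + H) = √(-13 - 72830/6783) = √(-161009/6783) = I*√1092124047/6783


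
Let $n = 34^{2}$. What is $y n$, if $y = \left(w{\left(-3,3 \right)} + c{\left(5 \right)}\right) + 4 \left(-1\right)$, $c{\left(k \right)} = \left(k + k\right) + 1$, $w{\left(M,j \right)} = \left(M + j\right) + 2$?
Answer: $10404$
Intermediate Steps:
$w{\left(M,j \right)} = 2 + M + j$
$c{\left(k \right)} = 1 + 2 k$ ($c{\left(k \right)} = 2 k + 1 = 1 + 2 k$)
$y = 9$ ($y = \left(\left(2 - 3 + 3\right) + \left(1 + 2 \cdot 5\right)\right) + 4 \left(-1\right) = \left(2 + \left(1 + 10\right)\right) - 4 = \left(2 + 11\right) - 4 = 13 - 4 = 9$)
$n = 1156$
$y n = 9 \cdot 1156 = 10404$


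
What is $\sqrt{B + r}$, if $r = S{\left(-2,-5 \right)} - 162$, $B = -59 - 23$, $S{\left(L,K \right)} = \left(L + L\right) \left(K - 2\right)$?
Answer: $6 i \sqrt{6} \approx 14.697 i$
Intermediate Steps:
$S{\left(L,K \right)} = 2 L \left(-2 + K\right)$
$B = -82$
$r = -134$ ($r = 2 \left(-2\right) \left(-2 - 5\right) - 162 = 2 \left(-2\right) \left(-7\right) - 162 = 28 - 162 = -134$)
$\sqrt{B + r} = \sqrt{-82 - 134} = \sqrt{-216} = 6 i \sqrt{6}$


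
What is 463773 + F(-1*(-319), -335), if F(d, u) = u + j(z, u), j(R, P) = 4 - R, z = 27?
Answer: 463415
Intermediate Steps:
F(d, u) = -23 + u (F(d, u) = u + (4 - 1*27) = u + (4 - 27) = u - 23 = -23 + u)
463773 + F(-1*(-319), -335) = 463773 + (-23 - 335) = 463773 - 358 = 463415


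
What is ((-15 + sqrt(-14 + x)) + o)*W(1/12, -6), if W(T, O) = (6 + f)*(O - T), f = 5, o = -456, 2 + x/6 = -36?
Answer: 126071/4 - 8833*I*sqrt(2)/12 ≈ 31518.0 - 1041.0*I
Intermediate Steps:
x = -228 (x = -12 + 6*(-36) = -12 - 216 = -228)
W(T, O) = -11*T + 11*O (W(T, O) = (6 + 5)*(O - T) = 11*(O - T) = -11*T + 11*O)
((-15 + sqrt(-14 + x)) + o)*W(1/12, -6) = ((-15 + sqrt(-14 - 228)) - 456)*(-11/12 + 11*(-6)) = ((-15 + sqrt(-242)) - 456)*(-11*1/12 - 66) = ((-15 + 11*I*sqrt(2)) - 456)*(-11/12 - 66) = (-471 + 11*I*sqrt(2))*(-803/12) = 126071/4 - 8833*I*sqrt(2)/12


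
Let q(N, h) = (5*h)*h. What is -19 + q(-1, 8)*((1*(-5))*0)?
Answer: -19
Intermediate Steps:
q(N, h) = 5*h**2
-19 + q(-1, 8)*((1*(-5))*0) = -19 + (5*8**2)*((1*(-5))*0) = -19 + (5*64)*(-5*0) = -19 + 320*0 = -19 + 0 = -19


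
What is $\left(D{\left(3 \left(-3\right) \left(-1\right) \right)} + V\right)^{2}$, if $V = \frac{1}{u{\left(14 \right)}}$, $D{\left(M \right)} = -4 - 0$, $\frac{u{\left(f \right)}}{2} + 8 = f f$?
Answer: $\frac{2259009}{141376} \approx 15.979$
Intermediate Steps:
$u{\left(f \right)} = -16 + 2 f^{2}$ ($u{\left(f \right)} = -16 + 2 f f = -16 + 2 f^{2}$)
$D{\left(M \right)} = -4$ ($D{\left(M \right)} = -4 + 0 = -4$)
$V = \frac{1}{376}$ ($V = \frac{1}{-16 + 2 \cdot 14^{2}} = \frac{1}{-16 + 2 \cdot 196} = \frac{1}{-16 + 392} = \frac{1}{376} \approx 0.0026596$)
$\left(D{\left(3 \left(-3\right) \left(-1\right) \right)} + V\right)^{2} = \left(-4 + \frac{1}{376}\right)^{2} = \left(- \frac{1503}{376}\right)^{2} = \frac{2259009}{141376}$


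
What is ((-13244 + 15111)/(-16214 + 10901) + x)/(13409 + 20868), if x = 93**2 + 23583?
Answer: 171246749/182113701 ≈ 0.94033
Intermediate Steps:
x = 32232 (x = 8649 + 23583 = 32232)
((-13244 + 15111)/(-16214 + 10901) + x)/(13409 + 20868) = ((-13244 + 15111)/(-16214 + 10901) + 32232)/(13409 + 20868) = (1867/(-5313) + 32232)/34277 = (1867*(-1/5313) + 32232)*(1/34277) = (-1867/5313 + 32232)*(1/34277) = (171246749/5313)*(1/34277) = 171246749/182113701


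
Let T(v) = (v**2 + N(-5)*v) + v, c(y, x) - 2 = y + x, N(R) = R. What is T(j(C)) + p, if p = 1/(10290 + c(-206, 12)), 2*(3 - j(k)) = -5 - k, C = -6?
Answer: -75733/20196 ≈ -3.7499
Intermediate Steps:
c(y, x) = 2 + x + y (c(y, x) = 2 + (y + x) = 2 + (x + y) = 2 + x + y)
j(k) = 11/2 + k/2 (j(k) = 3 - (-5 - k)/2 = 3 + (5/2 + k/2) = 11/2 + k/2)
T(v) = v**2 - 4*v (T(v) = (v**2 - 5*v) + v = v**2 - 4*v)
p = 1/10098 (p = 1/(10290 + (2 + 12 - 206)) = 1/(10290 - 192) = 1/10098 ≈ 9.9030e-5)
T(j(C)) + p = (11/2 + (1/2)*(-6))*(-4 + (11/2 + (1/2)*(-6))) + 1/10098 = (11/2 - 3)*(-4 + (11/2 - 3)) + 1/10098 = 5*(-4 + 5/2)/2 + 1/10098 = (5/2)*(-3/2) + 1/10098 = -15/4 + 1/10098 = -75733/20196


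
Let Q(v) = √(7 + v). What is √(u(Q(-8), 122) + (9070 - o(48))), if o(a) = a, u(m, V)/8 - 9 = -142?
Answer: √7958 ≈ 89.208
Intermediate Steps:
u(m, V) = -1064 (u(m, V) = 72 + 8*(-142) = 72 - 1136 = -1064)
√(u(Q(-8), 122) + (9070 - o(48))) = √(-1064 + (9070 - 1*48)) = √(-1064 + (9070 - 48)) = √(-1064 + 9022) = √7958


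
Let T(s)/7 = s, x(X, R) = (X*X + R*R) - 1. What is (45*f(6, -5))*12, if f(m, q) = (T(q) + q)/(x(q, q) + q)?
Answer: -5400/11 ≈ -490.91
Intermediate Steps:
x(X, R) = -1 + R² + X² (x(X, R) = (X² + R²) - 1 = (R² + X²) - 1 = -1 + R² + X²)
T(s) = 7*s
f(m, q) = 8*q/(-1 + q + 2*q²) (f(m, q) = (7*q + q)/((-1 + q² + q²) + q) = (8*q)/((-1 + 2*q²) + q) = (8*q)/(-1 + q + 2*q²) = 8*q/(-1 + q + 2*q²))
(45*f(6, -5))*12 = (45*(8*(-5)/(-1 - 5 + 2*(-5)²)))*12 = (45*(8*(-5)/(-1 - 5 + 2*25)))*12 = (45*(8*(-5)/(-1 - 5 + 50)))*12 = (45*(8*(-5)/44))*12 = (45*(8*(-5)*(1/44)))*12 = (45*(-10/11))*12 = -450/11*12 = -5400/11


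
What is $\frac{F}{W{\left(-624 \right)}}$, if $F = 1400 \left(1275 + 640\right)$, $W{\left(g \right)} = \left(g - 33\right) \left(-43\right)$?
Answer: $\frac{2681000}{28251} \approx 94.899$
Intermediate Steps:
$W{\left(g \right)} = 1419 - 43 g$ ($W{\left(g \right)} = \left(-33 + g\right) \left(-43\right) = 1419 - 43 g$)
$F = 2681000$ ($F = 1400 \cdot 1915 = 2681000$)
$\frac{F}{W{\left(-624 \right)}} = \frac{2681000}{1419 - -26832} = \frac{2681000}{1419 + 26832} = \frac{2681000}{28251}$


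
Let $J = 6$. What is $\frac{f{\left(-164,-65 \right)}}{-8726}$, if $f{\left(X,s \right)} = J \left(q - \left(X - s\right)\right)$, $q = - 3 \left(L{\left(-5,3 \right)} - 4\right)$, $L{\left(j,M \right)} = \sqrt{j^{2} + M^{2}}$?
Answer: $- \frac{333}{4363} + \frac{9 \sqrt{34}}{4363} \approx -0.064296$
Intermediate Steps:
$L{\left(j,M \right)} = \sqrt{M^{2} + j^{2}}$
$q = 12 - 3 \sqrt{34}$ ($q = - 3 \left(\sqrt{3^{2} + \left(-5\right)^{2}} - 4\right) = - 3 \left(\sqrt{9 + 25} - 4\right) = - 3 \left(\sqrt{34} - 4\right) = - 3 \left(-4 + \sqrt{34}\right) = 12 - 3 \sqrt{34} \approx -5.4929$)
$f{\left(X,s \right)} = 72 - 18 \sqrt{34} - 6 X + 6 s$ ($f{\left(X,s \right)} = 6 \left(\left(12 - 3 \sqrt{34}\right) - \left(X - s\right)\right) = 6 \left(12 + s - X - 3 \sqrt{34}\right) = 72 - 18 \sqrt{34} - 6 X + 6 s$)
$\frac{f{\left(-164,-65 \right)}}{-8726} = \frac{72 - 18 \sqrt{34} - -984 + 6 \left(-65\right)}{-8726} = \left(72 - 18 \sqrt{34} + 984 - 390\right) \left(- \frac{1}{8726}\right) = \left(666 - 18 \sqrt{34}\right) \left(- \frac{1}{8726}\right) = - \frac{333}{4363} + \frac{9 \sqrt{34}}{4363}$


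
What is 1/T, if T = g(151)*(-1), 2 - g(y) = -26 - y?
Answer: -1/179 ≈ -0.0055866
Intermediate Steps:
g(y) = 28 + y (g(y) = 2 - (-26 - y) = 2 + (26 + y) = 28 + y)
T = -179 (T = (28 + 151)*(-1) = 179*(-1) = -179)
1/T = 1/(-179) = -1/179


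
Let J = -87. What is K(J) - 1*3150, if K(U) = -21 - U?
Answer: -3084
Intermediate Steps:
K(J) - 1*3150 = (-21 - 1*(-87)) - 1*3150 = (-21 + 87) - 3150 = 66 - 3150 = -3084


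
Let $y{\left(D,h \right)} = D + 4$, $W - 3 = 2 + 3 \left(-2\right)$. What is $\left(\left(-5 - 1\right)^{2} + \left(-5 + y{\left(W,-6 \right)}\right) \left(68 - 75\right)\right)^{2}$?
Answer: $2500$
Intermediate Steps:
$W = -1$ ($W = 3 + \left(2 + 3 \left(-2\right)\right) = 3 + \left(2 - 6\right) = 3 - 4 = -1$)
$y{\left(D,h \right)} = 4 + D$
$\left(\left(-5 - 1\right)^{2} + \left(-5 + y{\left(W,-6 \right)}\right) \left(68 - 75\right)\right)^{2} = \left(\left(-5 - 1\right)^{2} + \left(-5 + \left(4 - 1\right)\right) \left(68 - 75\right)\right)^{2} = \left(\left(-6\right)^{2} + \left(-5 + 3\right) \left(-7\right)\right)^{2} = \left(36 - -14\right)^{2} = \left(36 + 14\right)^{2} = 50^{2} = 2500$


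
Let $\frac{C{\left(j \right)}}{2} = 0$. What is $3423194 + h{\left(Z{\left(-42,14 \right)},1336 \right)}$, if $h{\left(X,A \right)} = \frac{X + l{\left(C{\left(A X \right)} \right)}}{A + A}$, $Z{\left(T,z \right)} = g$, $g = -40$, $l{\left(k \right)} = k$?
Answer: $\frac{1143346791}{334} \approx 3.4232 \cdot 10^{6}$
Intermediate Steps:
$C{\left(j \right)} = 0$ ($C{\left(j \right)} = 2 \cdot 0 = 0$)
$Z{\left(T,z \right)} = -40$
$h{\left(X,A \right)} = \frac{X}{2 A}$ ($h{\left(X,A \right)} = \frac{X + 0}{A + A} = \frac{X}{2 A}$)
$3423194 + h{\left(Z{\left(-42,14 \right)},1336 \right)} = 3423194 + \frac{1}{2} \left(-40\right) \frac{1}{1336} = 3423194 - \frac{5}{334} = \frac{1143346791}{334}$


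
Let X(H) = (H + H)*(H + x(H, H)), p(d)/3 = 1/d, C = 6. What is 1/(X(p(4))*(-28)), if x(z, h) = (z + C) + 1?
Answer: -1/357 ≈ -0.0028011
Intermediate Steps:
x(z, h) = 7 + z (x(z, h) = (z + 6) + 1 = (6 + z) + 1 = 7 + z)
p(d) = 3/d
X(H) = 2*H*(7 + 2*H) (X(H) = (H + H)*(H + (7 + H)) = (2*H)*(7 + 2*H) = 2*H*(7 + 2*H))
1/(X(p(4))*(-28)) = 1/((2*(3/4)*(7 + 2*(3/4)))*(-28)) = 1/((2*(3/4)*(7 + 3/2))*(-28)) = 1/((2*(3/4)*(17/2))*(-28)) = 1/((51/4)*(-28)) = 1/(-357) = -1/357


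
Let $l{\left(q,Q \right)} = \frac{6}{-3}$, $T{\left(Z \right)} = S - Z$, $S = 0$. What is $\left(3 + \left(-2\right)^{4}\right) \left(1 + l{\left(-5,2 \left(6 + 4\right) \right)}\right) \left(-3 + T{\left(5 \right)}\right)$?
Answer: $152$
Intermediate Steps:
$T{\left(Z \right)} = - Z$ ($T{\left(Z \right)} = 0 - Z = - Z$)
$l{\left(q,Q \right)} = -2$ ($l{\left(q,Q \right)} = 6 \left(- \frac{1}{3}\right) = -2$)
$\left(3 + \left(-2\right)^{4}\right) \left(1 + l{\left(-5,2 \left(6 + 4\right) \right)}\right) \left(-3 + T{\left(5 \right)}\right) = \left(3 + \left(-2\right)^{4}\right) \left(1 - 2\right) \left(-3 - 5\right) = \left(3 + 16\right) \left(- (-3 - 5)\right) = 19 \left(\left(-1\right) \left(-8\right)\right) = 19 \cdot 8 = 152$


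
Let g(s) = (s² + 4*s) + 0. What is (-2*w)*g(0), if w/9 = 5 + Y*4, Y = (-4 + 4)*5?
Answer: 0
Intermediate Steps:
g(s) = s² + 4*s
Y = 0 (Y = 0*5 = 0)
w = 45 (w = 9*(5 + 0*4) = 9*(5 + 0) = 9*5 = 45)
(-2*w)*g(0) = (-2*45)*(0*(4 + 0)) = -0*4 = -90*0 = 0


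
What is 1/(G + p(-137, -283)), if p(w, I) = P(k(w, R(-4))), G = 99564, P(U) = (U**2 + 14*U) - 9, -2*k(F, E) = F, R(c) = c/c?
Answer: 4/420825 ≈ 9.5051e-6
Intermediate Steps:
R(c) = 1
k(F, E) = -F/2
P(U) = -9 + U**2 + 14*U
p(w, I) = -9 - 7*w + w**2/4 (p(w, I) = -9 + (-w/2)**2 + 14*(-w/2) = -9 + w**2/4 - 7*w = -9 - 7*w + w**2/4)
1/(G + p(-137, -283)) = 1/(99564 + (-9 - 7*(-137) + (1/4)*(-137)**2)) = 1/(99564 + (-9 + 959 + (1/4)*18769)) = 1/(99564 + (-9 + 959 + 18769/4)) = 1/(99564 + 22569/4) = 1/(420825/4) = 4/420825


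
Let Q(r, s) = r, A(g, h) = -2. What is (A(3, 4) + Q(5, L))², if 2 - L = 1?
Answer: 9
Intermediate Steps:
L = 1 (L = 2 - 1*1 = 2 - 1 = 1)
(A(3, 4) + Q(5, L))² = (-2 + 5)² = 3² = 9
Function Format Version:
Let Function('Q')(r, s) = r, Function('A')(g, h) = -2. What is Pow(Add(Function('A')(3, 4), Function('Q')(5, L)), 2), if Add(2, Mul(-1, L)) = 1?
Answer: 9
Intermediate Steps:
L = 1 (L = Add(2, Mul(-1, 1)) = Add(2, -1) = 1)
Pow(Add(Function('A')(3, 4), Function('Q')(5, L)), 2) = Pow(Add(-2, 5), 2) = Pow(3, 2) = 9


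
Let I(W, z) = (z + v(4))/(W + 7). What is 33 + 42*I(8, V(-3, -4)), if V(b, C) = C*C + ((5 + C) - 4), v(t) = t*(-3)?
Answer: 179/5 ≈ 35.800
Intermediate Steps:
v(t) = -3*t
V(b, C) = 1 + C + C² (V(b, C) = C² + (1 + C) = 1 + C + C²)
I(W, z) = (-12 + z)/(7 + W) (I(W, z) = (z - 3*4)/(W + 7) = (z - 12)/(7 + W) = (-12 + z)/(7 + W))
33 + 42*I(8, V(-3, -4)) = 33 + 42*((-12 + (1 - 4 + (-4)²))/(7 + 8)) = 33 + 42*((-12 + (1 - 4 + 16))/15) = 33 + 42*((-12 + 13)/15) = 33 + 42*((1/15)*1) = 33 + 42*(1/15) = 33 + 14/5 = 179/5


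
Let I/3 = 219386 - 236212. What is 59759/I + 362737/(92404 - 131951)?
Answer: -20673527459/1996253466 ≈ -10.356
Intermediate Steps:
I = -50478 (I = 3*(219386 - 236212) = 3*(-16826) = -50478)
59759/I + 362737/(92404 - 131951) = 59759/(-50478) + 362737/(92404 - 131951) = 59759*(-1/50478) + 362737/(-39547) = -59759/50478 + 362737*(-1/39547) = -59759/50478 - 362737/39547 = -20673527459/1996253466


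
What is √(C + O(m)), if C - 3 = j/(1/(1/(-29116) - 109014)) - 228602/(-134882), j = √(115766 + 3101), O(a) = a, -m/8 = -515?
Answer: √(32859268008866200736 - 868457035458744193375*√118867)/89255098 ≈ 6130.3*I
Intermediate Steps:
m = 4120 (m = -8*(-515) = 4120)
j = √118867 ≈ 344.77
C = 28784/6131 - 3174051625*√118867/29116 (C = 3 + (√118867/(1/(1/(-29116) - 109014)) - 228602/(-134882)) = 3 + (√118867/(1/(-1/29116 - 109014)) - 228602*(-1/134882)) = 3 + (√118867/(1/(-3174051625/29116)) + 10391/6131) = 3 + (√118867/(-29116/3174051625) + 10391/6131) = 3 + (√118867*(-3174051625/29116) + 10391/6131) = 3 + (-3174051625*√118867/29116 + 10391/6131) = 3 + (10391/6131 - 3174051625*√118867/29116) = 28784/6131 - 3174051625*√118867/29116 ≈ -3.7585e+7)
√(C + O(m)) = √((28784/6131 - 3174051625*√118867/29116) + 4120) = √(25288504/6131 - 3174051625*√118867/29116)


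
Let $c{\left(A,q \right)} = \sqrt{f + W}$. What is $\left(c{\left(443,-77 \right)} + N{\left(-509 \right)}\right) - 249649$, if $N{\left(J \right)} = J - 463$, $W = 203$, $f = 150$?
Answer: $-250621 + \sqrt{353} \approx -2.506 \cdot 10^{5}$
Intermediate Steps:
$N{\left(J \right)} = -463 + J$
$c{\left(A,q \right)} = \sqrt{353}$ ($c{\left(A,q \right)} = \sqrt{150 + 203} = \sqrt{353}$)
$\left(c{\left(443,-77 \right)} + N{\left(-509 \right)}\right) - 249649 = \left(\sqrt{353} - 972\right) - 249649 = \left(-972 + \sqrt{353}\right) - 249649 = -250621 + \sqrt{353}$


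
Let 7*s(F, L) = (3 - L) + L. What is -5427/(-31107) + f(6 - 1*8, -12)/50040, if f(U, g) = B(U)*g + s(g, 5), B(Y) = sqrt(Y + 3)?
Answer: 70312959/403561480 ≈ 0.17423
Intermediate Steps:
s(F, L) = 3/7 (s(F, L) = ((3 - L) + L)/7 = (1/7)*3 = 3/7)
B(Y) = sqrt(3 + Y)
f(U, g) = 3/7 + g*sqrt(3 + U) (f(U, g) = sqrt(3 + U)*g + 3/7 = g*sqrt(3 + U) + 3/7 = 3/7 + g*sqrt(3 + U))
-5427/(-31107) + f(6 - 1*8, -12)/50040 = -5427/(-31107) + (3/7 - 12*sqrt(3 + (6 - 1*8)))/50040 = -5427*(-1/31107) + (3/7 - 12*sqrt(3 + (6 - 8)))*(1/50040) = 1809/10369 + (3/7 - 12*sqrt(3 - 2))*(1/50040) = 1809/10369 + (3/7 - 12*sqrt(1))*(1/50040) = 1809/10369 + (3/7 - 12*1)*(1/50040) = 1809/10369 + (3/7 - 12)*(1/50040) = 1809/10369 - 81/7*1/50040 = 1809/10369 - 9/38920 = 70312959/403561480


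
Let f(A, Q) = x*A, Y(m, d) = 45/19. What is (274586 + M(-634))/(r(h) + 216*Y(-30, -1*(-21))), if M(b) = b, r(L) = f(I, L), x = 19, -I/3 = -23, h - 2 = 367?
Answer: 743584/4947 ≈ 150.31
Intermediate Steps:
h = 369 (h = 2 + 367 = 369)
I = 69 (I = -3*(-23) = 69)
Y(m, d) = 45/19 (Y(m, d) = 45*(1/19) = 45/19)
f(A, Q) = 19*A
r(L) = 1311 (r(L) = 19*69 = 1311)
(274586 + M(-634))/(r(h) + 216*Y(-30, -1*(-21))) = (274586 - 634)/(1311 + 216*(45/19)) = 273952/(1311 + 9720/19) = 273952/(34629/19) = 273952*(19/34629) = 743584/4947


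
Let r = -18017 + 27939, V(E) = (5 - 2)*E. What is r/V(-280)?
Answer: -4961/420 ≈ -11.812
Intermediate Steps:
V(E) = 3*E
r = 9922
r/V(-280) = 9922/((3*(-280))) = 9922/(-840) = 9922*(-1/840) = -4961/420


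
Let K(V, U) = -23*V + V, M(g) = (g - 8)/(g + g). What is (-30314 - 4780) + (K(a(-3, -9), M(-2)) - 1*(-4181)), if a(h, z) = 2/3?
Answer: -92783/3 ≈ -30928.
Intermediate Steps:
a(h, z) = 2/3 (a(h, z) = 2*(1/3) = 2/3)
M(g) = (-8 + g)/(2*g) (M(g) = (-8 + g)/((2*g)) = (-8 + g)*(1/(2*g)) = (-8 + g)/(2*g))
K(V, U) = -22*V
(-30314 - 4780) + (K(a(-3, -9), M(-2)) - 1*(-4181)) = (-30314 - 4780) + (-22*2/3 - 1*(-4181)) = -35094 + (-44/3 + 4181) = -35094 + 12499/3 = -92783/3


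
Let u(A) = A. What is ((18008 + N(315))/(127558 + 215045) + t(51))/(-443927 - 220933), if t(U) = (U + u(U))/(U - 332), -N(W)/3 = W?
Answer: 30150803/64007031592980 ≈ 4.7105e-7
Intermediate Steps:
N(W) = -3*W
t(U) = 2*U/(-332 + U) (t(U) = (U + U)/(U - 332) = (2*U)/(-332 + U) = 2*U/(-332 + U))
((18008 + N(315))/(127558 + 215045) + t(51))/(-443927 - 220933) = ((18008 - 3*315)/(127558 + 215045) + 2*51/(-332 + 51))/(-443927 - 220933) = ((18008 - 945)/342603 + 2*51/(-281))/(-664860) = (17063*(1/342603) + 2*51*(-1/281))*(-1/664860) = (17063/342603 - 102/281)*(-1/664860) = -30150803/96271443*(-1/664860) = 30150803/64007031592980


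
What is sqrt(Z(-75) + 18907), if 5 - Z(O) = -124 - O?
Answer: sqrt(18961) ≈ 137.70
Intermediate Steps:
Z(O) = 129 + O (Z(O) = 5 - (-124 - O) = 5 + (124 + O) = 129 + O)
sqrt(Z(-75) + 18907) = sqrt((129 - 75) + 18907) = sqrt(54 + 18907) = sqrt(18961)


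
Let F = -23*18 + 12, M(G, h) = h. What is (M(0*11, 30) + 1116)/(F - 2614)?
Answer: -573/1508 ≈ -0.37997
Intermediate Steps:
F = -402 (F = -414 + 12 = -402)
(M(0*11, 30) + 1116)/(F - 2614) = (30 + 1116)/(-402 - 2614) = 1146/(-3016) = 1146*(-1/3016) = -573/1508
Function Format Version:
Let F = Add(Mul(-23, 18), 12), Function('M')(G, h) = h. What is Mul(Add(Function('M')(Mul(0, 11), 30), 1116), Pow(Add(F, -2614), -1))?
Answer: Rational(-573, 1508) ≈ -0.37997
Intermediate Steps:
F = -402 (F = Add(-414, 12) = -402)
Mul(Add(Function('M')(Mul(0, 11), 30), 1116), Pow(Add(F, -2614), -1)) = Mul(Add(30, 1116), Pow(Add(-402, -2614), -1)) = Mul(1146, Pow(-3016, -1)) = Mul(1146, Rational(-1, 3016)) = Rational(-573, 1508)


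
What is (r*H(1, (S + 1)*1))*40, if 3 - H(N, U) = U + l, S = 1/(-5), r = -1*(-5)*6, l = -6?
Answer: 9840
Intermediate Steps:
r = 30 (r = 5*6 = 30)
S = -⅕ ≈ -0.20000
H(N, U) = 9 - U (H(N, U) = 3 - (U - 6) = 3 - (-6 + U) = 3 + (6 - U) = 9 - U)
(r*H(1, (S + 1)*1))*40 = (30*(9 - (-⅕ + 1)))*40 = (30*(9 - 4/5))*40 = (30*(9 - 1*⅘))*40 = (30*(9 - ⅘))*40 = (30*(41/5))*40 = 246*40 = 9840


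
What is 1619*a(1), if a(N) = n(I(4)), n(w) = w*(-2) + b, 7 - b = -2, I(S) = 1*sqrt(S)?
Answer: 8095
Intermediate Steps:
I(S) = sqrt(S)
b = 9 (b = 7 - 1*(-2) = 7 + 2 = 9)
n(w) = 9 - 2*w (n(w) = w*(-2) + 9 = -2*w + 9 = 9 - 2*w)
a(N) = 5 (a(N) = 9 - 2*sqrt(4) = 9 - 2*2 = 9 - 4 = 5)
1619*a(1) = 1619*5 = 8095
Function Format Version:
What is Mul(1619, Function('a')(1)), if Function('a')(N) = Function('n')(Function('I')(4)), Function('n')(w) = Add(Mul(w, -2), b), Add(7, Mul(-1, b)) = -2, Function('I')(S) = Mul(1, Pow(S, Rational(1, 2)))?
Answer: 8095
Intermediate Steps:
Function('I')(S) = Pow(S, Rational(1, 2))
b = 9 (b = Add(7, Mul(-1, -2)) = Add(7, 2) = 9)
Function('n')(w) = Add(9, Mul(-2, w)) (Function('n')(w) = Add(Mul(w, -2), 9) = Add(Mul(-2, w), 9) = Add(9, Mul(-2, w)))
Function('a')(N) = 5 (Function('a')(N) = Add(9, Mul(-2, Pow(4, Rational(1, 2)))) = Add(9, Mul(-2, 2)) = Add(9, -4) = 5)
Mul(1619, Function('a')(1)) = Mul(1619, 5) = 8095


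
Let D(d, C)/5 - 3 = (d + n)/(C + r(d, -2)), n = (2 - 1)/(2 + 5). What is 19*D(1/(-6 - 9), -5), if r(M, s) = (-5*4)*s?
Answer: 209627/735 ≈ 285.21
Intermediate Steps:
n = 1/7 ≈ 0.14286
r(M, s) = -20*s
D(d, C) = 15 + 5*(1/7 + d)/(40 + C) (D(d, C) = 15 + 5*((d + 1/7)/(C - 20*(-2))) = 15 + 5*((1/7 + d)/(C + 40)) = 15 + 5*((1/7 + d)/(40 + C)) = 15 + 5*(1/7 + d)/(40 + C))
19*D(1/(-6 - 9), -5) = 19*(5*(841 + 7/(-6 - 9) + 21*(-5))/(7*(40 - 5))) = 19*((5/7)*(841 + 7/(-15) - 105)/35) = 19*((5/7)*(1/35)*(841 + 7*(-1/15) - 105)) = 19*((5/7)*(1/35)*(841 - 7/15 - 105)) = 19*((5/7)*(1/35)*(11033/15)) = 19*(11033/735) = 209627/735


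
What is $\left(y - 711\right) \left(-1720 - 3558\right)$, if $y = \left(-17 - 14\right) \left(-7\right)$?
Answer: $2607332$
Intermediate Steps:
$y = 217$ ($y = \left(-31\right) \left(-7\right) = 217$)
$\left(y - 711\right) \left(-1720 - 3558\right) = \left(217 - 711\right) \left(-1720 - 3558\right) = \left(217 - 711\right) \left(-5278\right) = \left(-494\right) \left(-5278\right) = 2607332$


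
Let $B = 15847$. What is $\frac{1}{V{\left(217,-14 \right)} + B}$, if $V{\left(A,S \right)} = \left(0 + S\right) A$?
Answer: $\frac{1}{12809} \approx 7.807 \cdot 10^{-5}$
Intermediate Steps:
$V{\left(A,S \right)} = A S$ ($V{\left(A,S \right)} = S A = A S$)
$\frac{1}{V{\left(217,-14 \right)} + B} = \frac{1}{217 \left(-14\right) + 15847} = \frac{1}{-3038 + 15847} = \frac{1}{12809}$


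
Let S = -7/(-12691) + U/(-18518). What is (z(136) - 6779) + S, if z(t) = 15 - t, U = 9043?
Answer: -231671001041/33573134 ≈ -6900.5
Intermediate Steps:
S = -16376441/33573134 (S = -7/(-12691) + 9043/(-18518) = -7*(-1/12691) + 9043*(-1/18518) = 1/1813 - 9043/18518 = -16376441/33573134 ≈ -0.48778)
(z(136) - 6779) + S = ((15 - 1*136) - 6779) - 16376441/33573134 = ((15 - 136) - 6779) - 16376441/33573134 = (-121 - 6779) - 16376441/33573134 = -6900 - 16376441/33573134 = -231671001041/33573134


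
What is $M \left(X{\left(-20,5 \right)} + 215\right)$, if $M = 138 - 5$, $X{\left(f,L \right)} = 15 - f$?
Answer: $33250$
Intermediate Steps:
$M = 133$
$M \left(X{\left(-20,5 \right)} + 215\right) = 133 \left(\left(15 - -20\right) + 215\right) = 133 \left(\left(15 + 20\right) + 215\right) = 133 \left(35 + 215\right) = 133 \cdot 250 = 33250$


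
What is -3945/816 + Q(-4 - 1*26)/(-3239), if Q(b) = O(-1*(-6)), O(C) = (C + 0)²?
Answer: -4269077/881008 ≈ -4.8457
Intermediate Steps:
O(C) = C²
Q(b) = 36 (Q(b) = (-1*(-6))² = 6² = 36)
-3945/816 + Q(-4 - 1*26)/(-3239) = -3945/816 + 36/(-3239) = -3945*1/816 + 36*(-1/3239) = -1315/272 - 36/3239 = -4269077/881008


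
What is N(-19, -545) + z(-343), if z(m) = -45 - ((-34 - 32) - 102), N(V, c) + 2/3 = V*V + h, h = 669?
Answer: 3457/3 ≈ 1152.3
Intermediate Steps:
N(V, c) = 2005/3 + V**2 (N(V, c) = -2/3 + (V*V + 669) = -2/3 + (V**2 + 669) = -2/3 + (669 + V**2) = 2005/3 + V**2)
z(m) = 123 (z(m) = -45 - (-66 - 102) = -45 - 1*(-168) = -45 + 168 = 123)
N(-19, -545) + z(-343) = (2005/3 + (-19)**2) + 123 = (2005/3 + 361) + 123 = 3088/3 + 123 = 3457/3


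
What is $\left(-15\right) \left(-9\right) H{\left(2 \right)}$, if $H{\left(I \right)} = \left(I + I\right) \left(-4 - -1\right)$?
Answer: $-1620$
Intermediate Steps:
$H{\left(I \right)} = - 6 I$ ($H{\left(I \right)} = 2 I \left(-4 + 1\right) = 2 I \left(-3\right) = - 6 I$)
$\left(-15\right) \left(-9\right) H{\left(2 \right)} = \left(-15\right) \left(-9\right) \left(\left(-6\right) 2\right) = 135 \left(-12\right) = -1620$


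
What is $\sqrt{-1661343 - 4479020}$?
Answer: $i \sqrt{6140363} \approx 2478.0 i$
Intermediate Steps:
$\sqrt{-1661343 - 4479020} = \sqrt{-6140363} = i \sqrt{6140363}$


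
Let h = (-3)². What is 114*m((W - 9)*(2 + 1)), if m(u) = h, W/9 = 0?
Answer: 1026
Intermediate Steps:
W = 0 (W = 9*0 = 0)
h = 9
m(u) = 9
114*m((W - 9)*(2 + 1)) = 114*9 = 1026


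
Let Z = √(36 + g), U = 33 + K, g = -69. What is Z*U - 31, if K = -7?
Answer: -31 + 26*I*√33 ≈ -31.0 + 149.36*I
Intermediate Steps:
U = 26 (U = 33 - 7 = 26)
Z = I*√33 (Z = √(36 - 69) = √(-33) = I*√33 ≈ 5.7446*I)
Z*U - 31 = (I*√33)*26 - 31 = 26*I*√33 - 31 = -31 + 26*I*√33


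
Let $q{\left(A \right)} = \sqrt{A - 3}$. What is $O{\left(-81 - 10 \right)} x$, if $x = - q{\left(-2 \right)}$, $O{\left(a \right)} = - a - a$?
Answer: $- 182 i \sqrt{5} \approx - 406.96 i$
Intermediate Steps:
$q{\left(A \right)} = \sqrt{-3 + A}$
$O{\left(a \right)} = - 2 a$
$x = - i \sqrt{5}$ ($x = - \sqrt{-3 - 2} = - \sqrt{-5} = - i \sqrt{5} \approx - 2.2361 i$)
$O{\left(-81 - 10 \right)} x = - 2 \left(-81 - 10\right) \left(- i \sqrt{5}\right) = \left(-2\right) \left(-91\right) \left(- i \sqrt{5}\right) = 182 \left(- i \sqrt{5}\right) = - 182 i \sqrt{5}$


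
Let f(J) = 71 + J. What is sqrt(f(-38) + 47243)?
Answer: 2*sqrt(11819) ≈ 217.43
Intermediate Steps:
sqrt(f(-38) + 47243) = sqrt((71 - 38) + 47243) = sqrt(33 + 47243) = sqrt(47276) = 2*sqrt(11819)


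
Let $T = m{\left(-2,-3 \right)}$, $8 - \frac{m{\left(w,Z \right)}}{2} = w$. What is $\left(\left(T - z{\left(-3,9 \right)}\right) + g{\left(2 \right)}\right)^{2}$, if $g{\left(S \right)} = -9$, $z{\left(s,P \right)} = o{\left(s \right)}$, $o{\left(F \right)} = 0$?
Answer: $121$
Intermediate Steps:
$z{\left(s,P \right)} = 0$
$m{\left(w,Z \right)} = 16 - 2 w$
$T = 20$ ($T = 16 - -4 = 16 + 4 = 20$)
$\left(\left(T - z{\left(-3,9 \right)}\right) + g{\left(2 \right)}\right)^{2} = \left(\left(20 - 0\right) - 9\right)^{2} = \left(\left(20 + 0\right) - 9\right)^{2} = \left(20 - 9\right)^{2} = 11^{2} = 121$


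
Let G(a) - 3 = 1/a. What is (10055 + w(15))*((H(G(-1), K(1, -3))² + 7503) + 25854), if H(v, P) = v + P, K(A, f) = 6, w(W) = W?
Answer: 336549470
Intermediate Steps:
G(a) = 3 + 1/a
H(v, P) = P + v
(10055 + w(15))*((H(G(-1), K(1, -3))² + 7503) + 25854) = (10055 + 15)*(((6 + (3 + 1/(-1)))² + 7503) + 25854) = 10070*(((6 + (3 - 1))² + 7503) + 25854) = 10070*(((6 + 2)² + 7503) + 25854) = 10070*((8² + 7503) + 25854) = 10070*((64 + 7503) + 25854) = 10070*(7567 + 25854) = 10070*33421 = 336549470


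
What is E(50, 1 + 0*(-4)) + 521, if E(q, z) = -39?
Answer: 482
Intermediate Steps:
E(50, 1 + 0*(-4)) + 521 = -39 + 521 = 482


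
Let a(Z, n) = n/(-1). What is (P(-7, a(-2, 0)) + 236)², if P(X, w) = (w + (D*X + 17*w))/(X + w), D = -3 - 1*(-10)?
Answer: 59049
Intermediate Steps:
a(Z, n) = -n (a(Z, n) = n*(-1) = -n)
D = 7 (D = -3 + 10 = 7)
P(X, w) = (7*X + 18*w)/(X + w) (P(X, w) = (w + (7*X + 17*w))/(X + w) = (7*X + 18*w)/(X + w))
(P(-7, a(-2, 0)) + 236)² = ((7*(-7) + 18*(-1*0))/(-7 - 1*0) + 236)² = ((-49 + 18*0)/(-7 + 0) + 236)² = ((-49 + 0)/(-7) + 236)² = (-⅐*(-49) + 236)² = (7 + 236)² = 243² = 59049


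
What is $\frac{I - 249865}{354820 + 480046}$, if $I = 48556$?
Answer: $- \frac{201309}{834866} \approx -0.24113$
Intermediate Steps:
$\frac{I - 249865}{354820 + 480046} = \frac{48556 - 249865}{354820 + 480046} = - \frac{201309}{834866}$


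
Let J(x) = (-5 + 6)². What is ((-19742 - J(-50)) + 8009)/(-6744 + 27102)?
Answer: -5867/10179 ≈ -0.57638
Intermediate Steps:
J(x) = 1 (J(x) = 1² = 1)
((-19742 - J(-50)) + 8009)/(-6744 + 27102) = ((-19742 - 1*1) + 8009)/(-6744 + 27102) = ((-19742 - 1) + 8009)/20358 = (-19743 + 8009)*(1/20358) = -11734*1/20358 = -5867/10179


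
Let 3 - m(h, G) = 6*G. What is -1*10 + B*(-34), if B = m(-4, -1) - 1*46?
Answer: 1248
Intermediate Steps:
m(h, G) = 3 - 6*G
B = -37 (B = (3 - 6*(-1)) - 1*46 = (3 + 6) - 46 = 9 - 46 = -37)
-1*10 + B*(-34) = -1*10 - 37*(-34) = -10 + 1258 = 1248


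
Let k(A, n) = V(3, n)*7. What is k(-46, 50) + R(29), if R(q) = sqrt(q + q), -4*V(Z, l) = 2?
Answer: -7/2 + sqrt(58) ≈ 4.1158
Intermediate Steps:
V(Z, l) = -1/2 (V(Z, l) = -1/4*2 = -1/2)
R(q) = sqrt(2)*sqrt(q) (R(q) = sqrt(2*q) = sqrt(2)*sqrt(q))
k(A, n) = -7/2 (k(A, n) = -1/2*7 = -7/2)
k(-46, 50) + R(29) = -7/2 + sqrt(2)*sqrt(29) = -7/2 + sqrt(58)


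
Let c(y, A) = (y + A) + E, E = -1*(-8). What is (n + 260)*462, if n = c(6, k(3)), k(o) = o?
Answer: 127974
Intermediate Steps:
E = 8
c(y, A) = 8 + A + y (c(y, A) = (y + A) + 8 = (A + y) + 8 = 8 + A + y)
n = 17 (n = 8 + 3 + 6 = 17)
(n + 260)*462 = (17 + 260)*462 = 277*462 = 127974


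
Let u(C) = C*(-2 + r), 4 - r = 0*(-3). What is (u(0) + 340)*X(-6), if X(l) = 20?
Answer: 6800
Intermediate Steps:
r = 4 (r = 4 - 0*(-3) = 4 - 1*0 = 4 + 0 = 4)
u(C) = 2*C (u(C) = C*(-2 + 4) = C*2 = 2*C)
(u(0) + 340)*X(-6) = (2*0 + 340)*20 = (0 + 340)*20 = 340*20 = 6800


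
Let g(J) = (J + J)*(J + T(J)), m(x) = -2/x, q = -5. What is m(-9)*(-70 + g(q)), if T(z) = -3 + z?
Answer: 40/3 ≈ 13.333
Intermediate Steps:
g(J) = 2*J*(-3 + 2*J) (g(J) = (J + J)*(J + (-3 + J)) = (2*J)*(-3 + 2*J) = 2*J*(-3 + 2*J))
m(-9)*(-70 + g(q)) = (-2/(-9))*(-70 + 2*(-5)*(-3 + 2*(-5))) = (-2*(-⅑))*(-70 + 2*(-5)*(-3 - 10)) = 2*(-70 + 2*(-5)*(-13))/9 = 2*(-70 + 130)/9 = (2/9)*60 = 40/3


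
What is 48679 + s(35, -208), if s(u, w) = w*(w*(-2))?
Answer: -37849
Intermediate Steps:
s(u, w) = -2*w**2 (s(u, w) = w*(-2*w) = -2*w**2)
48679 + s(35, -208) = 48679 - 2*(-208)**2 = 48679 - 2*43264 = 48679 - 86528 = -37849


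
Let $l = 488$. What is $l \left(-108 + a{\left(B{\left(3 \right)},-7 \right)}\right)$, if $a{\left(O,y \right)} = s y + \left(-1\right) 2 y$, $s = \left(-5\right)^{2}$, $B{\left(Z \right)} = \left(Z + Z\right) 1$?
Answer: $-131272$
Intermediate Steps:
$B{\left(Z \right)} = 2 Z$ ($B{\left(Z \right)} = 2 Z 1 = 2 Z$)
$s = 25$
$a{\left(O,y \right)} = 23 y$ ($a{\left(O,y \right)} = 25 y + \left(-1\right) 2 y = 25 y - 2 y = 23 y$)
$l \left(-108 + a{\left(B{\left(3 \right)},-7 \right)}\right) = 488 \left(-108 + 23 \left(-7\right)\right) = 488 \left(-108 - 161\right) = 488 \left(-269\right) = -131272$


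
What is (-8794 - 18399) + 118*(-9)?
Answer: -28255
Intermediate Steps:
(-8794 - 18399) + 118*(-9) = -27193 - 1062 = -28255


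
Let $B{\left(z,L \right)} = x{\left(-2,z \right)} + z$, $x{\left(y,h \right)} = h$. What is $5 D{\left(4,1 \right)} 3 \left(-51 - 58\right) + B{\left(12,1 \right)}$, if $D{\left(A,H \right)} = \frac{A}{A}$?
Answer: $-1611$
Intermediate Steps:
$B{\left(z,L \right)} = 2 z$ ($B{\left(z,L \right)} = z + z = 2 z$)
$D{\left(A,H \right)} = 1$
$5 D{\left(4,1 \right)} 3 \left(-51 - 58\right) + B{\left(12,1 \right)} = 5 \cdot 1 \cdot 3 \left(-51 - 58\right) + 2 \cdot 12 = 5 \cdot 3 \left(-109\right) + 24 = 15 \left(-109\right) + 24 = -1635 + 24 = -1611$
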